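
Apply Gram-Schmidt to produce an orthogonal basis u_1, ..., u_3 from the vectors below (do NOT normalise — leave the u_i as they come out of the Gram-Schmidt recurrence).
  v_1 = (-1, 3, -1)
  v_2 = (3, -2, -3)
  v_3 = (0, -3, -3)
Orthogonal basis:
  u_1 = (-1, 3, -1)
  u_2 = (27/11, -4/11, -39/11)
  u_3 = (-429/206, -117/103, -273/206)

Apply the Gram-Schmidt recurrence
  u_1 = v_1
  u_i = v_i − Σ_{j<i} ((v_i · u_j) / (u_j · u_j)) · u_j.

Step by step this gives:
  u_1 = (-1, 3, -1)
  u_2 = (27/11, -4/11, -39/11)
  u_3 = (-429/206, -117/103, -273/206)

Orthogonality check:
  u_2 · u_1 = 0 (should be 0)
  u_3 · u_1 = 0 (should be 0)
  u_3 · u_2 = 0 (should be 0)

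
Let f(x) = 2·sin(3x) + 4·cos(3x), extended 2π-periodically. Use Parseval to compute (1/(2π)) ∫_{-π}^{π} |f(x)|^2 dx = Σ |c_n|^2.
Σ |c_n|^2 = 10

Expand |f|^2 and use orthogonality of {sin(nx), cos(mx)} on [-π, π]:
  ∫_{-π}^{π} sin(nx)^2 dx = π, ∫ cos(mx)^2 dx = π, and cross terms integrate to 0.
So ∫_{-π}^{π} f(x)^2 dx = 2^2 · π + 4^2 · π = (4 + 16)π.
Divide by 2π: (4 + 16)/2 = 10.
By Parseval, this equals Σ |c_n|^2.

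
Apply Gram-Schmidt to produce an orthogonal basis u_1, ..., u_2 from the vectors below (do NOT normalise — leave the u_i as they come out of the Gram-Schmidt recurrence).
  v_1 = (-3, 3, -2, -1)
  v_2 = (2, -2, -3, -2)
Orthogonal basis:
  u_1 = (-3, 3, -2, -1)
  u_2 = (34/23, -34/23, -77/23, -50/23)

Apply the Gram-Schmidt recurrence
  u_1 = v_1
  u_i = v_i − Σ_{j<i} ((v_i · u_j) / (u_j · u_j)) · u_j.

Step by step this gives:
  u_1 = (-3, 3, -2, -1)
  u_2 = (34/23, -34/23, -77/23, -50/23)

Orthogonality check:
  u_2 · u_1 = 0 (should be 0)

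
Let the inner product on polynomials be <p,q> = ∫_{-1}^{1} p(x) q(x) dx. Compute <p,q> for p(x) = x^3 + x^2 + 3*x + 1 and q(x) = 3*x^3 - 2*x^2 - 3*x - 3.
<p,q> = -1352/105

Expand the product: p(x)·q(x) = 3*x^6 + x^5 + 4*x^4 - 9*x^3 - 14*x^2 - 12*x - 3.
∫_{-1}^{1} of each monomial x^k gives [2/(k+1) if k even, 0 if k odd]. Integrating term-by-term (or equivalently evaluating the antiderivative F(x) = 3*x^7/7 + x^6/6 + 4*x^5/5 - 9*x^4/4 - 14*x^3/3 - 6*x^2 - 3*x at the endpoints):
  F(1) − F(−1) = -2033/140 − (-691/420) = -1352/105.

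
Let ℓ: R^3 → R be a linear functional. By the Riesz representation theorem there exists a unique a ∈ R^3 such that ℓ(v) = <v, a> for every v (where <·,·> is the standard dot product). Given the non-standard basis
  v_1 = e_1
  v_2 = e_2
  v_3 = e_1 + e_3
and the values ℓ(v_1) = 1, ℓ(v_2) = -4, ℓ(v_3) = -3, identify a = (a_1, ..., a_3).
a = (1, -4, -4)

Write a = (a_1, ..., a_3) in the standard basis. For each basis vector v_i, ℓ(v_i) = <v_i, a> is a linear equation in the a_j's. Collect the n equations into a matrix system V a = ℓ, where row i of V is v_i (expressed in the standard basis). Since V is invertible (lower-triangular with 1s on the diagonal, up to permutation), solve by back-substitution:
  V =
[[1, 0, 0],
 [0, 1, 0],
 [1, 0, 1]]
  V a = (1, -4, -3)
Solving gives a = (1, -4, -4).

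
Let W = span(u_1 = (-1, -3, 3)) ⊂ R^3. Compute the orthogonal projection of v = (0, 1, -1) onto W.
proj_W(v) = (6/19, 18/19, -18/19)

Set up U = [u_1 | ... | u_1] ∈ R^(3×1). The projector onto W = col(U) is P = U (U^T U)^(-1) U^T.
Compute U^T U =
  [19],
and U^T v = (-6).
Solve U^T U · c = U^T v for the coefficients: c = (-6/19). The projection is proj_W(v) = U c.
Check: (v - proj_W(v)) · u_1 = 0  (should be 0).
Result: proj_W(v) = (6/19, 18/19, -18/19).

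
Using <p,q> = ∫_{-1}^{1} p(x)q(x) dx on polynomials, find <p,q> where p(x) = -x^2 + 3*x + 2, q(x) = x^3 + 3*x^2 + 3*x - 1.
<p,q> = 20/3

Expand the product: p(x)·q(x) = -x^5 + 8*x^3 + 16*x^2 + 3*x - 2.
∫_{-1}^{1} of each monomial x^k gives [2/(k+1) if k even, 0 if k odd]. Integrating term-by-term (or equivalently evaluating the antiderivative F(x) = -x^6/6 + 2*x^4 + 16*x^3/3 + 3*x^2/2 - 2*x at the endpoints):
  F(1) − F(−1) = 20/3 − (0) = 20/3.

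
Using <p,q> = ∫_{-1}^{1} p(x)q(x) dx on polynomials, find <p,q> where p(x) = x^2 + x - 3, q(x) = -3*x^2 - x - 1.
<p,q> = 142/15

Expand the product: p(x)·q(x) = -3*x^4 - 4*x^3 + 7*x^2 + 2*x + 3.
∫_{-1}^{1} of each monomial x^k gives [2/(k+1) if k even, 0 if k odd]. Integrating term-by-term (or equivalently evaluating the antiderivative F(x) = -3*x^5/5 - x^4 + 7*x^3/3 + x^2 + 3*x at the endpoints):
  F(1) − F(−1) = 71/15 − (-71/15) = 142/15.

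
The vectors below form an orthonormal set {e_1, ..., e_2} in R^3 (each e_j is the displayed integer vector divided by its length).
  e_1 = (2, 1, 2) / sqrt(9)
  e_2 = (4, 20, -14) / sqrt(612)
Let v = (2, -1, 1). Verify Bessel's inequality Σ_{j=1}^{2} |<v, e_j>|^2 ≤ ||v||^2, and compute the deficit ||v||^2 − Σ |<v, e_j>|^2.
Σ |<v, e_j>|^2 = 66/17; ||v||^2 = 6; deficit = 36/17

Write each e_j = u_j / sqrt(<u_j, u_j>) where u_j is the displayed integer vector. Then <v, e_j> = <v, u_j> / sqrt(<u_j, u_j>), so |<v, e_j>|^2 = <v, u_j>^2 / <u_j, u_j>.
Coefficients: <v, e_1> = 5/sqrt(9), <v, e_2> = -26/sqrt(612).
Square and sum: Σ |<v, e_j>|^2 = 66/17.
Compute ||v||^2 = v·v = 6.
Deficit = 6 − 66/17 = 36/17 ≥ 0, confirming Bessel's inequality. (The deficit equals ||v − Σ <v,e_j> e_j||^2, the squared distance from v to span{e_j}.)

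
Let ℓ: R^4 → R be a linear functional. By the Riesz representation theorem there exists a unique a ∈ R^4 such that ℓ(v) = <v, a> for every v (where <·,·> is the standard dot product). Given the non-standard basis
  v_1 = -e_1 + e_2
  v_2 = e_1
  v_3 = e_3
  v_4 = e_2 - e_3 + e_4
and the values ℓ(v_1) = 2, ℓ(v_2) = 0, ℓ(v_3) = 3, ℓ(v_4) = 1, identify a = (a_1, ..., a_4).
a = (0, 2, 3, 2)

Write a = (a_1, ..., a_4) in the standard basis. For each basis vector v_i, ℓ(v_i) = <v_i, a> is a linear equation in the a_j's. Collect the n equations into a matrix system V a = ℓ, where row i of V is v_i (expressed in the standard basis). Since V is invertible (lower-triangular with 1s on the diagonal, up to permutation), solve by back-substitution:
  V =
[[-1, 1, 0, 0],
 [1, 0, 0, 0],
 [0, 0, 1, 0],
 [0, 1, -1, 1]]
  V a = (2, 0, 3, 1)
Solving gives a = (0, 2, 3, 2).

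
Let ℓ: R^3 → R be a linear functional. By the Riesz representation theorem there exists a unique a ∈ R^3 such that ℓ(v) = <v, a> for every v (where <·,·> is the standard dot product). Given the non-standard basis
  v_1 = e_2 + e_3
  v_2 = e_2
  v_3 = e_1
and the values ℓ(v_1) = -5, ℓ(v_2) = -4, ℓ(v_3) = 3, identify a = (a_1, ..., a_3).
a = (3, -4, -1)

Write a = (a_1, ..., a_3) in the standard basis. For each basis vector v_i, ℓ(v_i) = <v_i, a> is a linear equation in the a_j's. Collect the n equations into a matrix system V a = ℓ, where row i of V is v_i (expressed in the standard basis). Since V is invertible (lower-triangular with 1s on the diagonal, up to permutation), solve by back-substitution:
  V =
[[0, 1, 1],
 [0, 1, 0],
 [1, 0, 0]]
  V a = (-5, -4, 3)
Solving gives a = (3, -4, -1).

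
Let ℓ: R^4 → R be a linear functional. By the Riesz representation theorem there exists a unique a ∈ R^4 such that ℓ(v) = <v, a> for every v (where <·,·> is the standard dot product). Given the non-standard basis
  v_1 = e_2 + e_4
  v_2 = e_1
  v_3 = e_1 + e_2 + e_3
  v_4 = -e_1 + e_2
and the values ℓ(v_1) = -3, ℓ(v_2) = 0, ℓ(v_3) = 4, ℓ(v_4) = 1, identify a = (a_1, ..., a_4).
a = (0, 1, 3, -4)

Write a = (a_1, ..., a_4) in the standard basis. For each basis vector v_i, ℓ(v_i) = <v_i, a> is a linear equation in the a_j's. Collect the n equations into a matrix system V a = ℓ, where row i of V is v_i (expressed in the standard basis). Since V is invertible (lower-triangular with 1s on the diagonal, up to permutation), solve by back-substitution:
  V =
[[0, 1, 0, 1],
 [1, 0, 0, 0],
 [1, 1, 1, 0],
 [-1, 1, 0, 0]]
  V a = (-3, 0, 4, 1)
Solving gives a = (0, 1, 3, -4).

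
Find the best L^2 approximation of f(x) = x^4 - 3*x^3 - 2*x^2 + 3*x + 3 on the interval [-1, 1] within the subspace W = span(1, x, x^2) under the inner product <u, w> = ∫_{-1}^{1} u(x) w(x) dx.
g(x) = -8*x^2/7 + 6*x/5 + 102/35

The best approximation g ∈ W is the orthogonal projection of f onto W. Writing g = a_0 + a_1 x + a_2 x^2, the coefficients solve the normal equations G · a = b where
  G_{ij} = <φ_i, φ_j> and b_i = <f, φ_i>, with φ_0 = 1, φ_1 = x, φ_2 = x^2.
G =
  [2, 0, 2/3]
  [0, 2/3, 0]
  [2/3, 0, 2/5],
b = (76/15, 4/5, 52/35).
Solving gives a_0 = 102/35, a_1 = 6/5, a_2 = -8/7, so
  g(x) = -8*x^2/7 + 6*x/5 + 102/35.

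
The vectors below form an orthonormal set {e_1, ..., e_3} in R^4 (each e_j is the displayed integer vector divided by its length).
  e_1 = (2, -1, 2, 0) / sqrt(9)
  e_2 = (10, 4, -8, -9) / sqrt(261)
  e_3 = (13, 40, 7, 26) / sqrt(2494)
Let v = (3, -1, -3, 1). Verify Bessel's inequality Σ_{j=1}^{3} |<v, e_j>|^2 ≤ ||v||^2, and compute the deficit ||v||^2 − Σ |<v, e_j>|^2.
Σ |<v, e_j>|^2 = 282/43; ||v||^2 = 20; deficit = 578/43

Write each e_j = u_j / sqrt(<u_j, u_j>) where u_j is the displayed integer vector. Then <v, e_j> = <v, u_j> / sqrt(<u_j, u_j>), so |<v, e_j>|^2 = <v, u_j>^2 / <u_j, u_j>.
Coefficients: <v, e_1> = 1/sqrt(9), <v, e_2> = 41/sqrt(261), <v, e_3> = 4/sqrt(2494).
Square and sum: Σ |<v, e_j>|^2 = 282/43.
Compute ||v||^2 = v·v = 20.
Deficit = 20 − 282/43 = 578/43 ≥ 0, confirming Bessel's inequality. (The deficit equals ||v − Σ <v,e_j> e_j||^2, the squared distance from v to span{e_j}.)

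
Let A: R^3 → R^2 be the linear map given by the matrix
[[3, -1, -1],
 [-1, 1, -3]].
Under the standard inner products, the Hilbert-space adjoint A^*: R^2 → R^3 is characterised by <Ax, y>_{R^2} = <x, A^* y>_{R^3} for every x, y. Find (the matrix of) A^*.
A^* = A^T =
[[3, -1],
 [-1, 1],
 [-1, -3]]

For real matrices with standard dot products, the defining identity <Ax, y> = <x, A^* y> gives (Ax)^T y = x^T (A^*) y, i.e. x^T A^T y = x^T (A^*) y. Since this holds for all x, y, we must have A^* = A^T. Therefore
A^* =
[[3, -1],
 [-1, 1],
 [-1, -3]].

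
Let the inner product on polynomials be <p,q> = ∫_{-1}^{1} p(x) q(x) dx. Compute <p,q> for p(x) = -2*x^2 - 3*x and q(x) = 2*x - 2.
<p,q> = -4/3

Expand the product: p(x)·q(x) = -4*x^3 - 2*x^2 + 6*x.
∫_{-1}^{1} of each monomial x^k gives [2/(k+1) if k even, 0 if k odd]. Integrating term-by-term (or equivalently evaluating the antiderivative F(x) = -x^4 - 2*x^3/3 + 3*x^2 at the endpoints):
  F(1) − F(−1) = 4/3 − (8/3) = -4/3.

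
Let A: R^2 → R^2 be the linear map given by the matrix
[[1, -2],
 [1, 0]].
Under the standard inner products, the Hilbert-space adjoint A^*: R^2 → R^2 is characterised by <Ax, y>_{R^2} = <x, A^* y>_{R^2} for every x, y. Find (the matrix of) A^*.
A^* = A^T =
[[1, 1],
 [-2, 0]]

For real matrices with standard dot products, the defining identity <Ax, y> = <x, A^* y> gives (Ax)^T y = x^T (A^*) y, i.e. x^T A^T y = x^T (A^*) y. Since this holds for all x, y, we must have A^* = A^T. Therefore
A^* =
[[1, 1],
 [-2, 0]].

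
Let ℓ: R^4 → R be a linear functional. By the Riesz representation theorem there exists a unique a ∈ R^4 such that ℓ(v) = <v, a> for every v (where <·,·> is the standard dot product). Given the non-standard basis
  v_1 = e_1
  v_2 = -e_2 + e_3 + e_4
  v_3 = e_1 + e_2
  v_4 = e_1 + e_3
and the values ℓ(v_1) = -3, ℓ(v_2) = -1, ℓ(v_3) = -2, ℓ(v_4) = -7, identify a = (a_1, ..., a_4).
a = (-3, 1, -4, 4)

Write a = (a_1, ..., a_4) in the standard basis. For each basis vector v_i, ℓ(v_i) = <v_i, a> is a linear equation in the a_j's. Collect the n equations into a matrix system V a = ℓ, where row i of V is v_i (expressed in the standard basis). Since V is invertible (lower-triangular with 1s on the diagonal, up to permutation), solve by back-substitution:
  V =
[[1, 0, 0, 0],
 [0, -1, 1, 1],
 [1, 1, 0, 0],
 [1, 0, 1, 0]]
  V a = (-3, -1, -2, -7)
Solving gives a = (-3, 1, -4, 4).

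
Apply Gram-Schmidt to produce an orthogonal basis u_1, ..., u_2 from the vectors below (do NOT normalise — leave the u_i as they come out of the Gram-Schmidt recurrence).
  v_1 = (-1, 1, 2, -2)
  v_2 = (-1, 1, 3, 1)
Orthogonal basis:
  u_1 = (-1, 1, 2, -2)
  u_2 = (-2/5, 2/5, 9/5, 11/5)

Apply the Gram-Schmidt recurrence
  u_1 = v_1
  u_i = v_i − Σ_{j<i} ((v_i · u_j) / (u_j · u_j)) · u_j.

Step by step this gives:
  u_1 = (-1, 1, 2, -2)
  u_2 = (-2/5, 2/5, 9/5, 11/5)

Orthogonality check:
  u_2 · u_1 = 0 (should be 0)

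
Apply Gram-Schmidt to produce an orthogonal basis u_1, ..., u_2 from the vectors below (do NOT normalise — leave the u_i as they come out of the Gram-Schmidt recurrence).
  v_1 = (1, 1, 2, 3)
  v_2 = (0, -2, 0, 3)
Orthogonal basis:
  u_1 = (1, 1, 2, 3)
  u_2 = (-7/15, -37/15, -14/15, 8/5)

Apply the Gram-Schmidt recurrence
  u_1 = v_1
  u_i = v_i − Σ_{j<i} ((v_i · u_j) / (u_j · u_j)) · u_j.

Step by step this gives:
  u_1 = (1, 1, 2, 3)
  u_2 = (-7/15, -37/15, -14/15, 8/5)

Orthogonality check:
  u_2 · u_1 = 0 (should be 0)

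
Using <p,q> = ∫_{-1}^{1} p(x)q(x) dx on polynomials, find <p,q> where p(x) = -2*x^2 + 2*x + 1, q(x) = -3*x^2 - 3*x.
<p,q> = -18/5

Expand the product: p(x)·q(x) = 6*x^4 - 9*x^2 - 3*x.
∫_{-1}^{1} of each monomial x^k gives [2/(k+1) if k even, 0 if k odd]. Integrating term-by-term (or equivalently evaluating the antiderivative F(x) = 6*x^5/5 - 3*x^3 - 3*x^2/2 at the endpoints):
  F(1) − F(−1) = -33/10 − (3/10) = -18/5.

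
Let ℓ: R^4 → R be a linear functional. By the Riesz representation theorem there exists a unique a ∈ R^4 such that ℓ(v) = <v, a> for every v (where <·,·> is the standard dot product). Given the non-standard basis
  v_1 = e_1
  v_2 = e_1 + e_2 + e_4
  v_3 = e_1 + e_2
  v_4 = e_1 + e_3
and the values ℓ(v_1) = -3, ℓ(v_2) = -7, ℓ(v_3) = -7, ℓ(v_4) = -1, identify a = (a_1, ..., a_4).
a = (-3, -4, 2, 0)

Write a = (a_1, ..., a_4) in the standard basis. For each basis vector v_i, ℓ(v_i) = <v_i, a> is a linear equation in the a_j's. Collect the n equations into a matrix system V a = ℓ, where row i of V is v_i (expressed in the standard basis). Since V is invertible (lower-triangular with 1s on the diagonal, up to permutation), solve by back-substitution:
  V =
[[1, 0, 0, 0],
 [1, 1, 0, 1],
 [1, 1, 0, 0],
 [1, 0, 1, 0]]
  V a = (-3, -7, -7, -1)
Solving gives a = (-3, -4, 2, 0).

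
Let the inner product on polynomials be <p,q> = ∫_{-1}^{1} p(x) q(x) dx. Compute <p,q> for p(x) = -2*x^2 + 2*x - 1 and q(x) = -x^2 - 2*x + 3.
<p,q> = -56/5

Expand the product: p(x)·q(x) = 2*x^4 + 2*x^3 - 9*x^2 + 8*x - 3.
∫_{-1}^{1} of each monomial x^k gives [2/(k+1) if k even, 0 if k odd]. Integrating term-by-term (or equivalently evaluating the antiderivative F(x) = 2*x^5/5 + x^4/2 - 3*x^3 + 4*x^2 - 3*x at the endpoints):
  F(1) − F(−1) = -11/10 − (101/10) = -56/5.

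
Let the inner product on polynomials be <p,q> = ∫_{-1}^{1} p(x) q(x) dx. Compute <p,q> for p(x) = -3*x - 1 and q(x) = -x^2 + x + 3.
<p,q> = -22/3

Expand the product: p(x)·q(x) = 3*x^3 - 2*x^2 - 10*x - 3.
∫_{-1}^{1} of each monomial x^k gives [2/(k+1) if k even, 0 if k odd]. Integrating term-by-term (or equivalently evaluating the antiderivative F(x) = 3*x^4/4 - 2*x^3/3 - 5*x^2 - 3*x at the endpoints):
  F(1) − F(−1) = -95/12 − (-7/12) = -22/3.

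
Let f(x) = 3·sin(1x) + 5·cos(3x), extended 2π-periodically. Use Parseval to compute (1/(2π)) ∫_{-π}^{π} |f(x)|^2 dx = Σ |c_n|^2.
Σ |c_n|^2 = 17

Expand |f|^2 and use orthogonality of {sin(nx), cos(mx)} on [-π, π]:
  ∫_{-π}^{π} sin(nx)^2 dx = π, ∫ cos(mx)^2 dx = π, and cross terms integrate to 0.
So ∫_{-π}^{π} f(x)^2 dx = 3^2 · π + 5^2 · π = (9 + 25)π.
Divide by 2π: (9 + 25)/2 = 17.
By Parseval, this equals Σ |c_n|^2.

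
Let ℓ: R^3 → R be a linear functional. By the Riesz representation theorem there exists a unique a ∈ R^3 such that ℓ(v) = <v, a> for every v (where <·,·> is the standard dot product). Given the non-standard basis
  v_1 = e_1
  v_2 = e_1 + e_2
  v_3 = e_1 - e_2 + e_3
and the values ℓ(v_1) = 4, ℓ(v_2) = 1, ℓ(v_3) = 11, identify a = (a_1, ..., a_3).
a = (4, -3, 4)

Write a = (a_1, ..., a_3) in the standard basis. For each basis vector v_i, ℓ(v_i) = <v_i, a> is a linear equation in the a_j's. Collect the n equations into a matrix system V a = ℓ, where row i of V is v_i (expressed in the standard basis). Since V is invertible (lower-triangular with 1s on the diagonal, up to permutation), solve by back-substitution:
  V =
[[1, 0, 0],
 [1, 1, 0],
 [1, -1, 1]]
  V a = (4, 1, 11)
Solving gives a = (4, -3, 4).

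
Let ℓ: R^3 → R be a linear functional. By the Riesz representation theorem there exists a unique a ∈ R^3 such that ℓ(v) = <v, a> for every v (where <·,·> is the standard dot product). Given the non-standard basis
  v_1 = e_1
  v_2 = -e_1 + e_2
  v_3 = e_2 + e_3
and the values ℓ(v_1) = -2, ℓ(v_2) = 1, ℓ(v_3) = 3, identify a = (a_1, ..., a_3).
a = (-2, -1, 4)

Write a = (a_1, ..., a_3) in the standard basis. For each basis vector v_i, ℓ(v_i) = <v_i, a> is a linear equation in the a_j's. Collect the n equations into a matrix system V a = ℓ, where row i of V is v_i (expressed in the standard basis). Since V is invertible (lower-triangular with 1s on the diagonal, up to permutation), solve by back-substitution:
  V =
[[1, 0, 0],
 [-1, 1, 0],
 [0, 1, 1]]
  V a = (-2, 1, 3)
Solving gives a = (-2, -1, 4).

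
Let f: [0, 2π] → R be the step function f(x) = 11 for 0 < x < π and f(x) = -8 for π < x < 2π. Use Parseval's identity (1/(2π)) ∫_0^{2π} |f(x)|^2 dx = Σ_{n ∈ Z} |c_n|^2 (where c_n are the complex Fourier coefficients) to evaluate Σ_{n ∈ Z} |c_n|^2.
Σ |c_n|^2 = 185/2

Parseval equates the L^2 energy of f (normalised by 1/(2π)) with the ℓ^2 sum of its Fourier coefficients: (1/(2π)) ∫_0^{2π} |f|^2 = Σ |c_n|^2.
Compute the left side: (1/(2π)) [∫_0^π 11^2 dx + ∫_π^{2π} (-8)^2 dx] = (1/(2π)) · (121π + 64π) = (121 + 64)/2 = 185/2.
So Σ_{n ∈ Z} |c_n|^2 = 185/2.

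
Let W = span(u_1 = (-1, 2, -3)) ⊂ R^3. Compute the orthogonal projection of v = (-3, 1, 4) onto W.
proj_W(v) = (1/2, -1, 3/2)

Set up U = [u_1 | ... | u_1] ∈ R^(3×1). The projector onto W = col(U) is P = U (U^T U)^(-1) U^T.
Compute U^T U =
  [14],
and U^T v = (-7).
Solve U^T U · c = U^T v for the coefficients: c = (-1/2). The projection is proj_W(v) = U c.
Check: (v - proj_W(v)) · u_1 = 0  (should be 0).
Result: proj_W(v) = (1/2, -1, 3/2).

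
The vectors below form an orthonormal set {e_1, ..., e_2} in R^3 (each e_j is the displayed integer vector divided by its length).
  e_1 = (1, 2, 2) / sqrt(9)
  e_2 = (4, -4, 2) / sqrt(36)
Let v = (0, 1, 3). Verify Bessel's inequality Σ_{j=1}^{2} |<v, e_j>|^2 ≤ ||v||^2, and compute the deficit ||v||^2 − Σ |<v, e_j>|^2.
Σ |<v, e_j>|^2 = 65/9; ||v||^2 = 10; deficit = 25/9

Write each e_j = u_j / sqrt(<u_j, u_j>) where u_j is the displayed integer vector. Then <v, e_j> = <v, u_j> / sqrt(<u_j, u_j>), so |<v, e_j>|^2 = <v, u_j>^2 / <u_j, u_j>.
Coefficients: <v, e_1> = 8/sqrt(9), <v, e_2> = 2/sqrt(36).
Square and sum: Σ |<v, e_j>|^2 = 65/9.
Compute ||v||^2 = v·v = 10.
Deficit = 10 − 65/9 = 25/9 ≥ 0, confirming Bessel's inequality. (The deficit equals ||v − Σ <v,e_j> e_j||^2, the squared distance from v to span{e_j}.)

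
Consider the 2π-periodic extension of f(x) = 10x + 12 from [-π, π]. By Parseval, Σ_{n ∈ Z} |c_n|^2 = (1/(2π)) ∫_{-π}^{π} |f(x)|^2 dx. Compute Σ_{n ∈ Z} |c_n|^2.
Σ |c_n|^2 = 100π^2/3 + 144

Expand and integrate term by term over [-π, π]:
  ∫ (10x)^2 dx = 100·(2π^3/3); ∫ 2·10·(12)·x dx = 0 (odd integrand); ∫ 12^2 dx = 144·2π.
So (1/(2π)) ∫_{-π}^{π} (10x + 12)^2 dx = 100π^2/3 + 144 = 100π^2/3 + 144.
Parseval ⇒ Σ |c_n|^2 = 100π^2/3 + 144.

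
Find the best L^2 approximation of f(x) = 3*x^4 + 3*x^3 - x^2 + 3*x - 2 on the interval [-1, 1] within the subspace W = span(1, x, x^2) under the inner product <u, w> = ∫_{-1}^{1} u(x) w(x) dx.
g(x) = 11*x^2/7 + 24*x/5 - 79/35

The best approximation g ∈ W is the orthogonal projection of f onto W. Writing g = a_0 + a_1 x + a_2 x^2, the coefficients solve the normal equations G · a = b where
  G_{ij} = <φ_i, φ_j> and b_i = <f, φ_i>, with φ_0 = 1, φ_1 = x, φ_2 = x^2.
G =
  [2, 0, 2/3]
  [0, 2/3, 0]
  [2/3, 0, 2/5],
b = (-52/15, 16/5, -92/105).
Solving gives a_0 = -79/35, a_1 = 24/5, a_2 = 11/7, so
  g(x) = 11*x^2/7 + 24*x/5 - 79/35.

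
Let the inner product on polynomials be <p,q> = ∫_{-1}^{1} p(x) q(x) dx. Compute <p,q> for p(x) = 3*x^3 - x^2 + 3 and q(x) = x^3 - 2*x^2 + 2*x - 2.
<p,q> = -1114/105

Expand the product: p(x)·q(x) = 3*x^6 - 7*x^5 + 8*x^4 - 5*x^3 - 4*x^2 + 6*x - 6.
∫_{-1}^{1} of each monomial x^k gives [2/(k+1) if k even, 0 if k odd]. Integrating term-by-term (or equivalently evaluating the antiderivative F(x) = 3*x^7/7 - 7*x^6/6 + 8*x^5/5 - 5*x^4/4 - 4*x^3/3 + 3*x^2 - 6*x at the endpoints):
  F(1) − F(−1) = -661/140 − (2473/420) = -1114/105.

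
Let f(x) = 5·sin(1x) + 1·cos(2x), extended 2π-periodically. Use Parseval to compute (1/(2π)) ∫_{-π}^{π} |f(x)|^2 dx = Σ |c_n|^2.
Σ |c_n|^2 = 13

Expand |f|^2 and use orthogonality of {sin(nx), cos(mx)} on [-π, π]:
  ∫_{-π}^{π} sin(nx)^2 dx = π, ∫ cos(mx)^2 dx = π, and cross terms integrate to 0.
So ∫_{-π}^{π} f(x)^2 dx = 5^2 · π + 1^2 · π = (25 + 1)π.
Divide by 2π: (25 + 1)/2 = 13.
By Parseval, this equals Σ |c_n|^2.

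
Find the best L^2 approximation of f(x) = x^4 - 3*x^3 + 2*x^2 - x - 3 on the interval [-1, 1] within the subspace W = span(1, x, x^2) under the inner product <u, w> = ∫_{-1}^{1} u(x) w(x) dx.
g(x) = 20*x^2/7 - 14*x/5 - 108/35

The best approximation g ∈ W is the orthogonal projection of f onto W. Writing g = a_0 + a_1 x + a_2 x^2, the coefficients solve the normal equations G · a = b where
  G_{ij} = <φ_i, φ_j> and b_i = <f, φ_i>, with φ_0 = 1, φ_1 = x, φ_2 = x^2.
G =
  [2, 0, 2/3]
  [0, 2/3, 0]
  [2/3, 0, 2/5],
b = (-64/15, -28/15, -32/35).
Solving gives a_0 = -108/35, a_1 = -14/5, a_2 = 20/7, so
  g(x) = 20*x^2/7 - 14*x/5 - 108/35.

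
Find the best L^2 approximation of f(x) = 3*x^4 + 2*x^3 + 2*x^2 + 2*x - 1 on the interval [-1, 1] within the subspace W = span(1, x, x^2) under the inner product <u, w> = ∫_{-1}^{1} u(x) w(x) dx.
g(x) = 32*x^2/7 + 16*x/5 - 44/35

The best approximation g ∈ W is the orthogonal projection of f onto W. Writing g = a_0 + a_1 x + a_2 x^2, the coefficients solve the normal equations G · a = b where
  G_{ij} = <φ_i, φ_j> and b_i = <f, φ_i>, with φ_0 = 1, φ_1 = x, φ_2 = x^2.
G =
  [2, 0, 2/3]
  [0, 2/3, 0]
  [2/3, 0, 2/5],
b = (8/15, 32/15, 104/105).
Solving gives a_0 = -44/35, a_1 = 16/5, a_2 = 32/7, so
  g(x) = 32*x^2/7 + 16*x/5 - 44/35.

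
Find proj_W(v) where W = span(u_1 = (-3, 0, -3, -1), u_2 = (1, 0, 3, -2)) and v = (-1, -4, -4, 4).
proj_W(v) = (-121/166, 0, -699/166, 317/83)

Set up U = [u_1 | ... | u_2] ∈ R^(4×2). The projector onto W = col(U) is P = U (U^T U)^(-1) U^T.
Compute U^T U =
  [19, -10]
  [-10, 14],
and U^T v = (11, -21).
Solve U^T U · c = U^T v for the coefficients: c = (-28/83, -289/166). The projection is proj_W(v) = U c.
Check: (v - proj_W(v)) · u_1 = 0  (should be 0).
Check: (v - proj_W(v)) · u_2 = 0  (should be 0).
Result: proj_W(v) = (-121/166, 0, -699/166, 317/83).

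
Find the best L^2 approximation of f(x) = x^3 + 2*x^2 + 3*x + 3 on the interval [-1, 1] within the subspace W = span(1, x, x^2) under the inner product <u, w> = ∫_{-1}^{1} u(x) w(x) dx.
g(x) = 2*x^2 + 18*x/5 + 3

The best approximation g ∈ W is the orthogonal projection of f onto W. Writing g = a_0 + a_1 x + a_2 x^2, the coefficients solve the normal equations G · a = b where
  G_{ij} = <φ_i, φ_j> and b_i = <f, φ_i>, with φ_0 = 1, φ_1 = x, φ_2 = x^2.
G =
  [2, 0, 2/3]
  [0, 2/3, 0]
  [2/3, 0, 2/5],
b = (22/3, 12/5, 14/5).
Solving gives a_0 = 3, a_1 = 18/5, a_2 = 2, so
  g(x) = 2*x^2 + 18*x/5 + 3.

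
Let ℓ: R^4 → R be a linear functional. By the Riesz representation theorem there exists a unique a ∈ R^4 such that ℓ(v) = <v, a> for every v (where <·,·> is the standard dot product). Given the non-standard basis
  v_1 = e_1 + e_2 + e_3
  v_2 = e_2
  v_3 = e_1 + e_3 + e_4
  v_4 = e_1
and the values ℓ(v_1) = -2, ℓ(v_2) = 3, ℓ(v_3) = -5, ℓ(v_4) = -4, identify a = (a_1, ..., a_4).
a = (-4, 3, -1, 0)

Write a = (a_1, ..., a_4) in the standard basis. For each basis vector v_i, ℓ(v_i) = <v_i, a> is a linear equation in the a_j's. Collect the n equations into a matrix system V a = ℓ, where row i of V is v_i (expressed in the standard basis). Since V is invertible (lower-triangular with 1s on the diagonal, up to permutation), solve by back-substitution:
  V =
[[1, 1, 1, 0],
 [0, 1, 0, 0],
 [1, 0, 1, 1],
 [1, 0, 0, 0]]
  V a = (-2, 3, -5, -4)
Solving gives a = (-4, 3, -1, 0).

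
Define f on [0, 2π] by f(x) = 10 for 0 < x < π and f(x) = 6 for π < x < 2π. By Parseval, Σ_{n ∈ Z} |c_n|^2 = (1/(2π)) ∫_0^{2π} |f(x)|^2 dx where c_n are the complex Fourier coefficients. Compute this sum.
Σ |c_n|^2 = 68

Parseval equates the L^2 energy of f (normalised by 1/(2π)) with the ℓ^2 sum of its Fourier coefficients: (1/(2π)) ∫_0^{2π} |f|^2 = Σ |c_n|^2.
Compute the left side: (1/(2π)) [∫_0^π 10^2 dx + ∫_π^{2π} 6^2 dx] = (1/(2π)) · (100π + 36π) = (100 + 36)/2 = 68.
So Σ_{n ∈ Z} |c_n|^2 = 68.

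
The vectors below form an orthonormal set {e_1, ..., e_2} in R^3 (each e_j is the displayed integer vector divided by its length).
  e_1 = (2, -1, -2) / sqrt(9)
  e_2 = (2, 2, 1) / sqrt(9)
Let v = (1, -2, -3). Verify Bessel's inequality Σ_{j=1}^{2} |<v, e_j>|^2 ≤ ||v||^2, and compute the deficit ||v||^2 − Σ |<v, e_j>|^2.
Σ |<v, e_j>|^2 = 125/9; ||v||^2 = 14; deficit = 1/9

Write each e_j = u_j / sqrt(<u_j, u_j>) where u_j is the displayed integer vector. Then <v, e_j> = <v, u_j> / sqrt(<u_j, u_j>), so |<v, e_j>|^2 = <v, u_j>^2 / <u_j, u_j>.
Coefficients: <v, e_1> = 10/sqrt(9), <v, e_2> = -5/sqrt(9).
Square and sum: Σ |<v, e_j>|^2 = 125/9.
Compute ||v||^2 = v·v = 14.
Deficit = 14 − 125/9 = 1/9 ≥ 0, confirming Bessel's inequality. (The deficit equals ||v − Σ <v,e_j> e_j||^2, the squared distance from v to span{e_j}.)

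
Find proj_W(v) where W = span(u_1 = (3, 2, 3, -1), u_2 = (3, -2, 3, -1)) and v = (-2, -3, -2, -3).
proj_W(v) = (-27/19, -3, -27/19, 9/19)

Set up U = [u_1 | ... | u_2] ∈ R^(4×2). The projector onto W = col(U) is P = U (U^T U)^(-1) U^T.
Compute U^T U =
  [23, 15]
  [15, 23],
and U^T v = (-15, -3).
Solve U^T U · c = U^T v for the coefficients: c = (-75/76, 39/76). The projection is proj_W(v) = U c.
Check: (v - proj_W(v)) · u_1 = 0  (should be 0).
Check: (v - proj_W(v)) · u_2 = 0  (should be 0).
Result: proj_W(v) = (-27/19, -3, -27/19, 9/19).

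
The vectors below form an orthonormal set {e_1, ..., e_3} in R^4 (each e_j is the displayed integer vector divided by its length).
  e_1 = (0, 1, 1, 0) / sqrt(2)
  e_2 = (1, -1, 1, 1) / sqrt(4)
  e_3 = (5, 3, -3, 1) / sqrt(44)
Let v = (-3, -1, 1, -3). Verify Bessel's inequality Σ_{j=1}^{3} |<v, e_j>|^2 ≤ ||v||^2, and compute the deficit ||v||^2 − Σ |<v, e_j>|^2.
Σ |<v, e_j>|^2 = 188/11; ||v||^2 = 20; deficit = 32/11

Write each e_j = u_j / sqrt(<u_j, u_j>) where u_j is the displayed integer vector. Then <v, e_j> = <v, u_j> / sqrt(<u_j, u_j>), so |<v, e_j>|^2 = <v, u_j>^2 / <u_j, u_j>.
Coefficients: <v, e_1> = 0/sqrt(2), <v, e_2> = -4/sqrt(4), <v, e_3> = -24/sqrt(44).
Square and sum: Σ |<v, e_j>|^2 = 188/11.
Compute ||v||^2 = v·v = 20.
Deficit = 20 − 188/11 = 32/11 ≥ 0, confirming Bessel's inequality. (The deficit equals ||v − Σ <v,e_j> e_j||^2, the squared distance from v to span{e_j}.)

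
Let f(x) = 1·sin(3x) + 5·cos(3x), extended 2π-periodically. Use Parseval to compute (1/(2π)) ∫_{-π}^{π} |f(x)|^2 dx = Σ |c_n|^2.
Σ |c_n|^2 = 13

Expand |f|^2 and use orthogonality of {sin(nx), cos(mx)} on [-π, π]:
  ∫_{-π}^{π} sin(nx)^2 dx = π, ∫ cos(mx)^2 dx = π, and cross terms integrate to 0.
So ∫_{-π}^{π} f(x)^2 dx = 1^2 · π + 5^2 · π = (1 + 25)π.
Divide by 2π: (1 + 25)/2 = 13.
By Parseval, this equals Σ |c_n|^2.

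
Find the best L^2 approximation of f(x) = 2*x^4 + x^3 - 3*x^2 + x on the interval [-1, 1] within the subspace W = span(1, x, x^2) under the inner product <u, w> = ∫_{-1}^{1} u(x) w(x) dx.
g(x) = -9*x^2/7 + 8*x/5 - 6/35

The best approximation g ∈ W is the orthogonal projection of f onto W. Writing g = a_0 + a_1 x + a_2 x^2, the coefficients solve the normal equations G · a = b where
  G_{ij} = <φ_i, φ_j> and b_i = <f, φ_i>, with φ_0 = 1, φ_1 = x, φ_2 = x^2.
G =
  [2, 0, 2/3]
  [0, 2/3, 0]
  [2/3, 0, 2/5],
b = (-6/5, 16/15, -22/35).
Solving gives a_0 = -6/35, a_1 = 8/5, a_2 = -9/7, so
  g(x) = -9*x^2/7 + 8*x/5 - 6/35.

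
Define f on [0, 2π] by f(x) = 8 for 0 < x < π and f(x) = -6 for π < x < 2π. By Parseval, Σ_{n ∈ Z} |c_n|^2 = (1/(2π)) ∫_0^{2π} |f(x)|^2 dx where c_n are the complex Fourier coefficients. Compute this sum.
Σ |c_n|^2 = 50

Parseval equates the L^2 energy of f (normalised by 1/(2π)) with the ℓ^2 sum of its Fourier coefficients: (1/(2π)) ∫_0^{2π} |f|^2 = Σ |c_n|^2.
Compute the left side: (1/(2π)) [∫_0^π 8^2 dx + ∫_π^{2π} (-6)^2 dx] = (1/(2π)) · (64π + 36π) = (64 + 36)/2 = 50.
So Σ_{n ∈ Z} |c_n|^2 = 50.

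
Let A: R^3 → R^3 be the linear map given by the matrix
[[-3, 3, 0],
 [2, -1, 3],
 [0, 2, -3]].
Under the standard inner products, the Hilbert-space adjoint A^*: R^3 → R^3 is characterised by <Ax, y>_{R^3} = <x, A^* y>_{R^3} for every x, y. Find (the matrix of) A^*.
A^* = A^T =
[[-3, 2, 0],
 [3, -1, 2],
 [0, 3, -3]]

For real matrices with standard dot products, the defining identity <Ax, y> = <x, A^* y> gives (Ax)^T y = x^T (A^*) y, i.e. x^T A^T y = x^T (A^*) y. Since this holds for all x, y, we must have A^* = A^T. Therefore
A^* =
[[-3, 2, 0],
 [3, -1, 2],
 [0, 3, -3]].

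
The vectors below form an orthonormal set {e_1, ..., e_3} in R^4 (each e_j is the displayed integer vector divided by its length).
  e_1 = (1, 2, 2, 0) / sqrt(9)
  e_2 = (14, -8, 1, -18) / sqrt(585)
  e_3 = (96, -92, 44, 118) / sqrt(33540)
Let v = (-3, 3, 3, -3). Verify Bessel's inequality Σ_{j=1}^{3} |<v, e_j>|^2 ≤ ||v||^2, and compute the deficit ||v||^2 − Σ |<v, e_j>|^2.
Σ |<v, e_j>|^2 = 1185/43; ||v||^2 = 36; deficit = 363/43

Write each e_j = u_j / sqrt(<u_j, u_j>) where u_j is the displayed integer vector. Then <v, e_j> = <v, u_j> / sqrt(<u_j, u_j>), so |<v, e_j>|^2 = <v, u_j>^2 / <u_j, u_j>.
Coefficients: <v, e_1> = 9/sqrt(9), <v, e_2> = -9/sqrt(585), <v, e_3> = -786/sqrt(33540).
Square and sum: Σ |<v, e_j>|^2 = 1185/43.
Compute ||v||^2 = v·v = 36.
Deficit = 36 − 1185/43 = 363/43 ≥ 0, confirming Bessel's inequality. (The deficit equals ||v − Σ <v,e_j> e_j||^2, the squared distance from v to span{e_j}.)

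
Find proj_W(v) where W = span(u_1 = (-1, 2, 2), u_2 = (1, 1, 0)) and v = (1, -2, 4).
proj_W(v) = (-19/17, 2/17, 14/17)

Set up U = [u_1 | ... | u_2] ∈ R^(3×2). The projector onto W = col(U) is P = U (U^T U)^(-1) U^T.
Compute U^T U =
  [9, 1]
  [1, 2],
and U^T v = (3, -1).
Solve U^T U · c = U^T v for the coefficients: c = (7/17, -12/17). The projection is proj_W(v) = U c.
Check: (v - proj_W(v)) · u_1 = 0  (should be 0).
Check: (v - proj_W(v)) · u_2 = 0  (should be 0).
Result: proj_W(v) = (-19/17, 2/17, 14/17).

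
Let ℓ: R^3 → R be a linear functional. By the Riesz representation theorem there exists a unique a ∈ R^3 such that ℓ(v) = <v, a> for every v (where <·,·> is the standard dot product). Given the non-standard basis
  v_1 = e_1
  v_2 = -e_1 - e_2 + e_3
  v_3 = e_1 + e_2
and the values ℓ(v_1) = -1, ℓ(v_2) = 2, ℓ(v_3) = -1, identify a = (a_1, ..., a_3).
a = (-1, 0, 1)

Write a = (a_1, ..., a_3) in the standard basis. For each basis vector v_i, ℓ(v_i) = <v_i, a> is a linear equation in the a_j's. Collect the n equations into a matrix system V a = ℓ, where row i of V is v_i (expressed in the standard basis). Since V is invertible (lower-triangular with 1s on the diagonal, up to permutation), solve by back-substitution:
  V =
[[1, 0, 0],
 [-1, -1, 1],
 [1, 1, 0]]
  V a = (-1, 2, -1)
Solving gives a = (-1, 0, 1).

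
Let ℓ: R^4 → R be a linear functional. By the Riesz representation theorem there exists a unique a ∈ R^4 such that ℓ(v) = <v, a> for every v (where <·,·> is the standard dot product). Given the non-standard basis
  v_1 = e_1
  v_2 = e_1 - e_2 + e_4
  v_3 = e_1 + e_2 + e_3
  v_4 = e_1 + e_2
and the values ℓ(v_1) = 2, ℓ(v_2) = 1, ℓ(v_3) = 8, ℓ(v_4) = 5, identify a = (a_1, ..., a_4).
a = (2, 3, 3, 2)

Write a = (a_1, ..., a_4) in the standard basis. For each basis vector v_i, ℓ(v_i) = <v_i, a> is a linear equation in the a_j's. Collect the n equations into a matrix system V a = ℓ, where row i of V is v_i (expressed in the standard basis). Since V is invertible (lower-triangular with 1s on the diagonal, up to permutation), solve by back-substitution:
  V =
[[1, 0, 0, 0],
 [1, -1, 0, 1],
 [1, 1, 1, 0],
 [1, 1, 0, 0]]
  V a = (2, 1, 8, 5)
Solving gives a = (2, 3, 3, 2).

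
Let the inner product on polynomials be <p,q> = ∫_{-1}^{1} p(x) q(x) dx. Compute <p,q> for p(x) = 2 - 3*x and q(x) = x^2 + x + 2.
<p,q> = 22/3

Expand the product: p(x)·q(x) = -3*x^3 - x^2 - 4*x + 4.
∫_{-1}^{1} of each monomial x^k gives [2/(k+1) if k even, 0 if k odd]. Integrating term-by-term (or equivalently evaluating the antiderivative F(x) = -3*x^4/4 - x^3/3 - 2*x^2 + 4*x at the endpoints):
  F(1) − F(−1) = 11/12 − (-77/12) = 22/3.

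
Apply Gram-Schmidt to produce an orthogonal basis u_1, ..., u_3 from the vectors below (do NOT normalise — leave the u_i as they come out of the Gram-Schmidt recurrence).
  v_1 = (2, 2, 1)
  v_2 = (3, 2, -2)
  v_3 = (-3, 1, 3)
Orthogonal basis:
  u_1 = (2, 2, 1)
  u_2 = (11/9, 2/9, -26/9)
  u_3 = (-114/89, 133/89, -38/89)

Apply the Gram-Schmidt recurrence
  u_1 = v_1
  u_i = v_i − Σ_{j<i} ((v_i · u_j) / (u_j · u_j)) · u_j.

Step by step this gives:
  u_1 = (2, 2, 1)
  u_2 = (11/9, 2/9, -26/9)
  u_3 = (-114/89, 133/89, -38/89)

Orthogonality check:
  u_2 · u_1 = 0 (should be 0)
  u_3 · u_1 = 0 (should be 0)
  u_3 · u_2 = 0 (should be 0)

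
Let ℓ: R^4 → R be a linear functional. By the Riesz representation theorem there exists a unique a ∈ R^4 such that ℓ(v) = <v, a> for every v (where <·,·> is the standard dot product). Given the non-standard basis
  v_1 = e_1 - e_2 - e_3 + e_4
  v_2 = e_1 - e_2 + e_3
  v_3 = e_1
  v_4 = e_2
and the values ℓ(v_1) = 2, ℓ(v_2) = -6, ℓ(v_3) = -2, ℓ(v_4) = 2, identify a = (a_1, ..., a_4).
a = (-2, 2, -2, 4)

Write a = (a_1, ..., a_4) in the standard basis. For each basis vector v_i, ℓ(v_i) = <v_i, a> is a linear equation in the a_j's. Collect the n equations into a matrix system V a = ℓ, where row i of V is v_i (expressed in the standard basis). Since V is invertible (lower-triangular with 1s on the diagonal, up to permutation), solve by back-substitution:
  V =
[[1, -1, -1, 1],
 [1, -1, 1, 0],
 [1, 0, 0, 0],
 [0, 1, 0, 0]]
  V a = (2, -6, -2, 2)
Solving gives a = (-2, 2, -2, 4).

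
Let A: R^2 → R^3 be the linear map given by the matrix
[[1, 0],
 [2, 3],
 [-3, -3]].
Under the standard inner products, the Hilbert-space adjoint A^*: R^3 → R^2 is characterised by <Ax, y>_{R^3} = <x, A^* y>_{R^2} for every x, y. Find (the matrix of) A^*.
A^* = A^T =
[[1, 2, -3],
 [0, 3, -3]]

For real matrices with standard dot products, the defining identity <Ax, y> = <x, A^* y> gives (Ax)^T y = x^T (A^*) y, i.e. x^T A^T y = x^T (A^*) y. Since this holds for all x, y, we must have A^* = A^T. Therefore
A^* =
[[1, 2, -3],
 [0, 3, -3]].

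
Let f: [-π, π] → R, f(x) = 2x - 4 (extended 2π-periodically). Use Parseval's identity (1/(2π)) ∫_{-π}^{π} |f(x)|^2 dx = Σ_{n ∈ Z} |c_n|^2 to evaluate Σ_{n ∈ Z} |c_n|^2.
Σ |c_n|^2 = 4π^2/3 + 16

Expand and integrate term by term over [-π, π]:
  ∫ (2x)^2 dx = 4·(2π^3/3); ∫ 2·2·(-4)·x dx = 0 (odd integrand); ∫ (-4)^2 dx = 16·2π.
So (1/(2π)) ∫_{-π}^{π} (2x - 4)^2 dx = 4π^2/3 + 16 = 4π^2/3 + 16.
Parseval ⇒ Σ |c_n|^2 = 4π^2/3 + 16.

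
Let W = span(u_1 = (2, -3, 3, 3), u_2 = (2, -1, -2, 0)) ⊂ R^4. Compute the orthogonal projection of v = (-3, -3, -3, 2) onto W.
proj_W(v) = (90/139, -42/139, -195/278, -9/278)

Set up U = [u_1 | ... | u_2] ∈ R^(4×2). The projector onto W = col(U) is P = U (U^T U)^(-1) U^T.
Compute U^T U =
  [31, 1]
  [1, 9],
and U^T v = (0, 3).
Solve U^T U · c = U^T v for the coefficients: c = (-3/278, 93/278). The projection is proj_W(v) = U c.
Check: (v - proj_W(v)) · u_1 = 0  (should be 0).
Check: (v - proj_W(v)) · u_2 = 0  (should be 0).
Result: proj_W(v) = (90/139, -42/139, -195/278, -9/278).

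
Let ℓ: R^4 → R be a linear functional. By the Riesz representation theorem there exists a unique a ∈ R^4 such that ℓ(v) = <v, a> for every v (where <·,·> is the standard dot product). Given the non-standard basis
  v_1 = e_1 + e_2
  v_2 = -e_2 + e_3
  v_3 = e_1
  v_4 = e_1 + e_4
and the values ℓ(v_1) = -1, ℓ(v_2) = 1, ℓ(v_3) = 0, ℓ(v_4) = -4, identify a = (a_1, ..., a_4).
a = (0, -1, 0, -4)

Write a = (a_1, ..., a_4) in the standard basis. For each basis vector v_i, ℓ(v_i) = <v_i, a> is a linear equation in the a_j's. Collect the n equations into a matrix system V a = ℓ, where row i of V is v_i (expressed in the standard basis). Since V is invertible (lower-triangular with 1s on the diagonal, up to permutation), solve by back-substitution:
  V =
[[1, 1, 0, 0],
 [0, -1, 1, 0],
 [1, 0, 0, 0],
 [1, 0, 0, 1]]
  V a = (-1, 1, 0, -4)
Solving gives a = (0, -1, 0, -4).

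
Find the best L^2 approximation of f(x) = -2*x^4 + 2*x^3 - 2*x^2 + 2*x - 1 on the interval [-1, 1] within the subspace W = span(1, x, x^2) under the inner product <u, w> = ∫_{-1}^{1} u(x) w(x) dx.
g(x) = -26*x^2/7 + 16*x/5 - 29/35

The best approximation g ∈ W is the orthogonal projection of f onto W. Writing g = a_0 + a_1 x + a_2 x^2, the coefficients solve the normal equations G · a = b where
  G_{ij} = <φ_i, φ_j> and b_i = <f, φ_i>, with φ_0 = 1, φ_1 = x, φ_2 = x^2.
G =
  [2, 0, 2/3]
  [0, 2/3, 0]
  [2/3, 0, 2/5],
b = (-62/15, 32/15, -214/105).
Solving gives a_0 = -29/35, a_1 = 16/5, a_2 = -26/7, so
  g(x) = -26*x^2/7 + 16*x/5 - 29/35.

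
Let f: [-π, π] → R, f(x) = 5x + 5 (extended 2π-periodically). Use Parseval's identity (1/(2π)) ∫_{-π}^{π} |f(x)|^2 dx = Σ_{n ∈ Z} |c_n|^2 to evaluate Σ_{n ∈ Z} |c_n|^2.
Σ |c_n|^2 = 25π^2/3 + 25

Expand and integrate term by term over [-π, π]:
  ∫ (5x)^2 dx = 25·(2π^3/3); ∫ 2·5·(5)·x dx = 0 (odd integrand); ∫ 5^2 dx = 25·2π.
So (1/(2π)) ∫_{-π}^{π} (5x + 5)^2 dx = 25π^2/3 + 25 = 25π^2/3 + 25.
Parseval ⇒ Σ |c_n|^2 = 25π^2/3 + 25.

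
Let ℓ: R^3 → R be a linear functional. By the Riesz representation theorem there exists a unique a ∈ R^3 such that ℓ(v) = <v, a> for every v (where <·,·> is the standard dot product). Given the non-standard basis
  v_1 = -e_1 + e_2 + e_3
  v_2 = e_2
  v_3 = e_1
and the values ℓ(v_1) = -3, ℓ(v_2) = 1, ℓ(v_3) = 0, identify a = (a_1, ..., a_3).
a = (0, 1, -4)

Write a = (a_1, ..., a_3) in the standard basis. For each basis vector v_i, ℓ(v_i) = <v_i, a> is a linear equation in the a_j's. Collect the n equations into a matrix system V a = ℓ, where row i of V is v_i (expressed in the standard basis). Since V is invertible (lower-triangular with 1s on the diagonal, up to permutation), solve by back-substitution:
  V =
[[-1, 1, 1],
 [0, 1, 0],
 [1, 0, 0]]
  V a = (-3, 1, 0)
Solving gives a = (0, 1, -4).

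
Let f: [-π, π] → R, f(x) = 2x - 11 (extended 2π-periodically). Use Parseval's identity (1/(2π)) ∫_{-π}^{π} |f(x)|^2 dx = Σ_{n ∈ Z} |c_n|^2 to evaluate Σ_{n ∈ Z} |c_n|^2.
Σ |c_n|^2 = 4π^2/3 + 121

Expand and integrate term by term over [-π, π]:
  ∫ (2x)^2 dx = 4·(2π^3/3); ∫ 2·2·(-11)·x dx = 0 (odd integrand); ∫ (-11)^2 dx = 121·2π.
So (1/(2π)) ∫_{-π}^{π} (2x - 11)^2 dx = 4π^2/3 + 121 = 4π^2/3 + 121.
Parseval ⇒ Σ |c_n|^2 = 4π^2/3 + 121.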